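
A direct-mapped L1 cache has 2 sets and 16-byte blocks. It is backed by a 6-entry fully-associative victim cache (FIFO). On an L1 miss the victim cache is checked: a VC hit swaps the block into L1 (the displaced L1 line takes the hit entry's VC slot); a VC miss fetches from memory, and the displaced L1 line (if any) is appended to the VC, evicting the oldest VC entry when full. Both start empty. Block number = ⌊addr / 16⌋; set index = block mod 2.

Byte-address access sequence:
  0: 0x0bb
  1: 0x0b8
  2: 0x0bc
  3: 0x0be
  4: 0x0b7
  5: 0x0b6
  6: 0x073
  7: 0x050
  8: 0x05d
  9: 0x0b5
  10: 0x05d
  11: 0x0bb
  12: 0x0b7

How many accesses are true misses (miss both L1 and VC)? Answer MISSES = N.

MISSES = 3

0: 0xbb (blk 11, set 1) → MISS  vc=[]
1: 0xb8 (blk 11, set 1) → L1-HIT  vc=[]
2: 0xbc (blk 11, set 1) → L1-HIT  vc=[]
3: 0xbe (blk 11, set 1) → L1-HIT  vc=[]
4: 0xb7 (blk 11, set 1) → L1-HIT  vc=[]
5: 0xb6 (blk 11, set 1) → L1-HIT  vc=[]
6: 0x73 (blk 7, set 1) → MISS  vc=[11]
7: 0x50 (blk 5, set 1) → MISS  vc=[11, 7]
8: 0x5d (blk 5, set 1) → L1-HIT  vc=[11, 7]
9: 0xb5 (blk 11, set 1) → VC-HIT  vc=[5, 7]
10: 0x5d (blk 5, set 1) → VC-HIT  vc=[11, 7]
11: 0xbb (blk 11, set 1) → VC-HIT  vc=[5, 7]
12: 0xb7 (blk 11, set 1) → L1-HIT  vc=[5, 7]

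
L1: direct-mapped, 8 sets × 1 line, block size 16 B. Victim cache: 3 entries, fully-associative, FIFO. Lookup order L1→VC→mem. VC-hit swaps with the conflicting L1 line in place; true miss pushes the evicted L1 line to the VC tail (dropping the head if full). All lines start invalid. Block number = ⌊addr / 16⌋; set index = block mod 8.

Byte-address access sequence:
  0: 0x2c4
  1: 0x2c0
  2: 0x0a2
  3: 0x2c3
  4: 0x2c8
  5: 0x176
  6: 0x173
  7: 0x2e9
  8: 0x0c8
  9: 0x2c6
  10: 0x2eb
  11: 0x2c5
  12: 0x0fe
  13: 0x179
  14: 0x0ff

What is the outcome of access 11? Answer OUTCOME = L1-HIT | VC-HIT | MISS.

OUTCOME = L1-HIT

  [0] addr=0x2c4 blk=44 s=4: MISS | VC []
  [1] addr=0x2c0 blk=44 s=4: L1-HIT | VC []
  [2] addr=0xa2 blk=10 s=2: MISS | VC []
  [3] addr=0x2c3 blk=44 s=4: L1-HIT | VC []
  [4] addr=0x2c8 blk=44 s=4: L1-HIT | VC []
  [5] addr=0x176 blk=23 s=7: MISS | VC []
  [6] addr=0x173 blk=23 s=7: L1-HIT | VC []
  [7] addr=0x2e9 blk=46 s=6: MISS | VC []
  [8] addr=0xc8 blk=12 s=4: MISS | VC [44]
  [9] addr=0x2c6 blk=44 s=4: VC-HIT | VC [12]
  [10] addr=0x2eb blk=46 s=6: L1-HIT | VC [12]
  [11] addr=0x2c5 blk=44 s=4: L1-HIT | VC [12]
  [12] addr=0xfe blk=15 s=7: MISS | VC [12, 23]
  [13] addr=0x179 blk=23 s=7: VC-HIT | VC [12, 15]
  [14] addr=0xff blk=15 s=7: VC-HIT | VC [12, 23]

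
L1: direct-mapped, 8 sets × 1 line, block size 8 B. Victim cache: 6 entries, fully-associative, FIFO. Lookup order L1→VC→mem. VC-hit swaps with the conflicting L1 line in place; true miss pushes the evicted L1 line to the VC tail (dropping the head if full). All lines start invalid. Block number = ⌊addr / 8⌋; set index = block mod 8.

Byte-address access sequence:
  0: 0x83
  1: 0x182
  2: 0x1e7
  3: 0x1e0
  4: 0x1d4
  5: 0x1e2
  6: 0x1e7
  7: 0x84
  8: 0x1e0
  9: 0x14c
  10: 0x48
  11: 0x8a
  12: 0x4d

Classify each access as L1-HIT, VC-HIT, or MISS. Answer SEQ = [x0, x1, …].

SEQ = [MISS, MISS, MISS, L1-HIT, MISS, L1-HIT, L1-HIT, VC-HIT, L1-HIT, MISS, MISS, MISS, VC-HIT]

#0 0x83→b16/s0 MISS; vc=[]
#1 0x182→b48/s0 MISS; vc=[16]
#2 0x1e7→b60/s4 MISS; vc=[16]
#3 0x1e0→b60/s4 L1-HIT; vc=[16]
#4 0x1d4→b58/s2 MISS; vc=[16]
#5 0x1e2→b60/s4 L1-HIT; vc=[16]
#6 0x1e7→b60/s4 L1-HIT; vc=[16]
#7 0x84→b16/s0 VC-HIT; vc=[48]
#8 0x1e0→b60/s4 L1-HIT; vc=[48]
#9 0x14c→b41/s1 MISS; vc=[48]
#10 0x48→b9/s1 MISS; vc=[48,41]
#11 0x8a→b17/s1 MISS; vc=[48,41,9]
#12 0x4d→b9/s1 VC-HIT; vc=[48,41,17]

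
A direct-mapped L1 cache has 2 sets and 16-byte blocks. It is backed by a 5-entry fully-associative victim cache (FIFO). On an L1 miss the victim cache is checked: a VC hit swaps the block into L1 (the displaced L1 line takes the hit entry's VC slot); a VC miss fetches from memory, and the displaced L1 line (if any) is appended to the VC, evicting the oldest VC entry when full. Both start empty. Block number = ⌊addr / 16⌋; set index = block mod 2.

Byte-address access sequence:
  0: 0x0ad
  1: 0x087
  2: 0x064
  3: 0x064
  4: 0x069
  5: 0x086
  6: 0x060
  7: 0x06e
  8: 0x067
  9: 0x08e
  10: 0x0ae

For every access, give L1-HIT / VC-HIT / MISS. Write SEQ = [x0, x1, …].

#0 0xad→b10/s0 MISS; vc=[]
#1 0x87→b8/s0 MISS; vc=[10]
#2 0x64→b6/s0 MISS; vc=[10,8]
#3 0x64→b6/s0 L1-HIT; vc=[10,8]
#4 0x69→b6/s0 L1-HIT; vc=[10,8]
#5 0x86→b8/s0 VC-HIT; vc=[10,6]
#6 0x60→b6/s0 VC-HIT; vc=[10,8]
#7 0x6e→b6/s0 L1-HIT; vc=[10,8]
#8 0x67→b6/s0 L1-HIT; vc=[10,8]
#9 0x8e→b8/s0 VC-HIT; vc=[10,6]
#10 0xae→b10/s0 VC-HIT; vc=[8,6]

SEQ = [MISS, MISS, MISS, L1-HIT, L1-HIT, VC-HIT, VC-HIT, L1-HIT, L1-HIT, VC-HIT, VC-HIT]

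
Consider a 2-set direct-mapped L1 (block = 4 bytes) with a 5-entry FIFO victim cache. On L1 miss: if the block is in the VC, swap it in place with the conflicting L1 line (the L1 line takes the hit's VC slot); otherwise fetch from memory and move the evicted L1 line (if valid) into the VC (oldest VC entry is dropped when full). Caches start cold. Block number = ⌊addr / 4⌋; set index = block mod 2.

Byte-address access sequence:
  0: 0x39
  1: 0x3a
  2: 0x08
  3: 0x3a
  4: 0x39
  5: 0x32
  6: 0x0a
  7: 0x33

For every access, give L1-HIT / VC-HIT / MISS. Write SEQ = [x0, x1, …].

SEQ = [MISS, L1-HIT, MISS, VC-HIT, L1-HIT, MISS, VC-HIT, VC-HIT]

  [0] addr=0x39 blk=14 s=0: MISS | VC []
  [1] addr=0x3a blk=14 s=0: L1-HIT | VC []
  [2] addr=0x8 blk=2 s=0: MISS | VC [14]
  [3] addr=0x3a blk=14 s=0: VC-HIT | VC [2]
  [4] addr=0x39 blk=14 s=0: L1-HIT | VC [2]
  [5] addr=0x32 blk=12 s=0: MISS | VC [2, 14]
  [6] addr=0xa blk=2 s=0: VC-HIT | VC [12, 14]
  [7] addr=0x33 blk=12 s=0: VC-HIT | VC [2, 14]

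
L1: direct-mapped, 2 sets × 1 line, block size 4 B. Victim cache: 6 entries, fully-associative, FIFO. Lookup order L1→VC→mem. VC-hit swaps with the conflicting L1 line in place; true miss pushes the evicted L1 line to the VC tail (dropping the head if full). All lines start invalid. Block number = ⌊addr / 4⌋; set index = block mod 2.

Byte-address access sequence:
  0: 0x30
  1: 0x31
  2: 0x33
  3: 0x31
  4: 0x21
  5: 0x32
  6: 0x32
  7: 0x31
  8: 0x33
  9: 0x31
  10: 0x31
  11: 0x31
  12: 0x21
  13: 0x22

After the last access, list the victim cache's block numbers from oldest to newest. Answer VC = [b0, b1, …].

#0 0x30→b12/s0 MISS; vc=[]
#1 0x31→b12/s0 L1-HIT; vc=[]
#2 0x33→b12/s0 L1-HIT; vc=[]
#3 0x31→b12/s0 L1-HIT; vc=[]
#4 0x21→b8/s0 MISS; vc=[12]
#5 0x32→b12/s0 VC-HIT; vc=[8]
#6 0x32→b12/s0 L1-HIT; vc=[8]
#7 0x31→b12/s0 L1-HIT; vc=[8]
#8 0x33→b12/s0 L1-HIT; vc=[8]
#9 0x31→b12/s0 L1-HIT; vc=[8]
#10 0x31→b12/s0 L1-HIT; vc=[8]
#11 0x31→b12/s0 L1-HIT; vc=[8]
#12 0x21→b8/s0 VC-HIT; vc=[12]
#13 0x22→b8/s0 L1-HIT; vc=[12]

VC = [12]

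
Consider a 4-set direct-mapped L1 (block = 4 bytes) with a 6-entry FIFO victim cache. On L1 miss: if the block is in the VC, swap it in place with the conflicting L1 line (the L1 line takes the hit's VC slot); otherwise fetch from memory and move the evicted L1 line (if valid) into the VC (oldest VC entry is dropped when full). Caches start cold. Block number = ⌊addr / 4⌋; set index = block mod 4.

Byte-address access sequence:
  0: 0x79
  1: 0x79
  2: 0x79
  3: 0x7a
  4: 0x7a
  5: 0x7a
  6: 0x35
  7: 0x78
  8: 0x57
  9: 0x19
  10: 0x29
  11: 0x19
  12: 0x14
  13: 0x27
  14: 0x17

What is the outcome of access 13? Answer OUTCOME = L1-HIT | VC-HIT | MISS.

OUTCOME = MISS

  [0] addr=0x79 blk=30 s=2: MISS | VC []
  [1] addr=0x79 blk=30 s=2: L1-HIT | VC []
  [2] addr=0x79 blk=30 s=2: L1-HIT | VC []
  [3] addr=0x7a blk=30 s=2: L1-HIT | VC []
  [4] addr=0x7a blk=30 s=2: L1-HIT | VC []
  [5] addr=0x7a blk=30 s=2: L1-HIT | VC []
  [6] addr=0x35 blk=13 s=1: MISS | VC []
  [7] addr=0x78 blk=30 s=2: L1-HIT | VC []
  [8] addr=0x57 blk=21 s=1: MISS | VC [13]
  [9] addr=0x19 blk=6 s=2: MISS | VC [13, 30]
  [10] addr=0x29 blk=10 s=2: MISS | VC [13, 30, 6]
  [11] addr=0x19 blk=6 s=2: VC-HIT | VC [13, 30, 10]
  [12] addr=0x14 blk=5 s=1: MISS | VC [13, 30, 10, 21]
  [13] addr=0x27 blk=9 s=1: MISS | VC [13, 30, 10, 21, 5]
  [14] addr=0x17 blk=5 s=1: VC-HIT | VC [13, 30, 10, 21, 9]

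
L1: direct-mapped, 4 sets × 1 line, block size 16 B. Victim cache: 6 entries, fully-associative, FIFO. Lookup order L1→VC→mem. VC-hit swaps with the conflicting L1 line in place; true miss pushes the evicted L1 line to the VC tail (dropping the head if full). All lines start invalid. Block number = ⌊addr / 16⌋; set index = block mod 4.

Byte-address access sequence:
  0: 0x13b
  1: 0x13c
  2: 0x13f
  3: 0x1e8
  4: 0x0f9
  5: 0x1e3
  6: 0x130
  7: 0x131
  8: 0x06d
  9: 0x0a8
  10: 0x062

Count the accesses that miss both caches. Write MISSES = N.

0: 0x13b (blk 19, set 3) → MISS  vc=[]
1: 0x13c (blk 19, set 3) → L1-HIT  vc=[]
2: 0x13f (blk 19, set 3) → L1-HIT  vc=[]
3: 0x1e8 (blk 30, set 2) → MISS  vc=[]
4: 0xf9 (blk 15, set 3) → MISS  vc=[19]
5: 0x1e3 (blk 30, set 2) → L1-HIT  vc=[19]
6: 0x130 (blk 19, set 3) → VC-HIT  vc=[15]
7: 0x131 (blk 19, set 3) → L1-HIT  vc=[15]
8: 0x6d (blk 6, set 2) → MISS  vc=[15, 30]
9: 0xa8 (blk 10, set 2) → MISS  vc=[15, 30, 6]
10: 0x62 (blk 6, set 2) → VC-HIT  vc=[15, 30, 10]

MISSES = 5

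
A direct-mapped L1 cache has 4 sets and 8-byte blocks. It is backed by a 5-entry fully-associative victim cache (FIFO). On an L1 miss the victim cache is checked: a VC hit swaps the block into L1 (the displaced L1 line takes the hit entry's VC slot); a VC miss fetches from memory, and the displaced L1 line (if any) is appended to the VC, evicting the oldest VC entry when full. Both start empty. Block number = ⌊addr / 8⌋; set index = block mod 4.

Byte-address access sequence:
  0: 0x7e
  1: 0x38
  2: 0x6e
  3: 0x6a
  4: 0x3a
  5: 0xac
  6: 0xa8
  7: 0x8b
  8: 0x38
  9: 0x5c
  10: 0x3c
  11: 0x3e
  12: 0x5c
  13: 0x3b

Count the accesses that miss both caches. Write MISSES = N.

MISSES = 6

0: 0x7e (blk 15, set 3) → MISS  vc=[]
1: 0x38 (blk 7, set 3) → MISS  vc=[15]
2: 0x6e (blk 13, set 1) → MISS  vc=[15]
3: 0x6a (blk 13, set 1) → L1-HIT  vc=[15]
4: 0x3a (blk 7, set 3) → L1-HIT  vc=[15]
5: 0xac (blk 21, set 1) → MISS  vc=[15, 13]
6: 0xa8 (blk 21, set 1) → L1-HIT  vc=[15, 13]
7: 0x8b (blk 17, set 1) → MISS  vc=[15, 13, 21]
8: 0x38 (blk 7, set 3) → L1-HIT  vc=[15, 13, 21]
9: 0x5c (blk 11, set 3) → MISS  vc=[15, 13, 21, 7]
10: 0x3c (blk 7, set 3) → VC-HIT  vc=[15, 13, 21, 11]
11: 0x3e (blk 7, set 3) → L1-HIT  vc=[15, 13, 21, 11]
12: 0x5c (blk 11, set 3) → VC-HIT  vc=[15, 13, 21, 7]
13: 0x3b (blk 7, set 3) → VC-HIT  vc=[15, 13, 21, 11]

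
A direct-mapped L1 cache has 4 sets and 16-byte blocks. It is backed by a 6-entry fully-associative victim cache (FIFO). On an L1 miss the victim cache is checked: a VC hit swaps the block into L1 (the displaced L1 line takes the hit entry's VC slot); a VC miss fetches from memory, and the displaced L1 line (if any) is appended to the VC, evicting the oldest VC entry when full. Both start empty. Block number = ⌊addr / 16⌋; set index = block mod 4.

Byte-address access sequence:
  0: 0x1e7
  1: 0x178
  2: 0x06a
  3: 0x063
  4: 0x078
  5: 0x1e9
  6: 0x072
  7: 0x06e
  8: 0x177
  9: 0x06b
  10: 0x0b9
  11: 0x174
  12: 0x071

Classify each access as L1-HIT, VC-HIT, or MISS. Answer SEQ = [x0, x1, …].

0: 0x1e7 (blk 30, set 2) → MISS  vc=[]
1: 0x178 (blk 23, set 3) → MISS  vc=[]
2: 0x6a (blk 6, set 2) → MISS  vc=[30]
3: 0x63 (blk 6, set 2) → L1-HIT  vc=[30]
4: 0x78 (blk 7, set 3) → MISS  vc=[30, 23]
5: 0x1e9 (blk 30, set 2) → VC-HIT  vc=[6, 23]
6: 0x72 (blk 7, set 3) → L1-HIT  vc=[6, 23]
7: 0x6e (blk 6, set 2) → VC-HIT  vc=[30, 23]
8: 0x177 (blk 23, set 3) → VC-HIT  vc=[30, 7]
9: 0x6b (blk 6, set 2) → L1-HIT  vc=[30, 7]
10: 0xb9 (blk 11, set 3) → MISS  vc=[30, 7, 23]
11: 0x174 (blk 23, set 3) → VC-HIT  vc=[30, 7, 11]
12: 0x71 (blk 7, set 3) → VC-HIT  vc=[30, 23, 11]

SEQ = [MISS, MISS, MISS, L1-HIT, MISS, VC-HIT, L1-HIT, VC-HIT, VC-HIT, L1-HIT, MISS, VC-HIT, VC-HIT]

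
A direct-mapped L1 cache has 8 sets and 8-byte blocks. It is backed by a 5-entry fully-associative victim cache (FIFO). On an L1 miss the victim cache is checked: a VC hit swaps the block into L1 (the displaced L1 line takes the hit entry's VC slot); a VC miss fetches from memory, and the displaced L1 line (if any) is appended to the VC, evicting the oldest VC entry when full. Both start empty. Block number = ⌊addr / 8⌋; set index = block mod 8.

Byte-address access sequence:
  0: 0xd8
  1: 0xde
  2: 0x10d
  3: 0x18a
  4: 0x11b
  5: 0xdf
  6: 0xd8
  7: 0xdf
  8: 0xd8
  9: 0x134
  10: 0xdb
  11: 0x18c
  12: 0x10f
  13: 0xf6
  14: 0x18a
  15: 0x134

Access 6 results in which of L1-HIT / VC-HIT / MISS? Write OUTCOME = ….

OUTCOME = L1-HIT

#0 0xd8→b27/s3 MISS; vc=[]
#1 0xde→b27/s3 L1-HIT; vc=[]
#2 0x10d→b33/s1 MISS; vc=[]
#3 0x18a→b49/s1 MISS; vc=[33]
#4 0x11b→b35/s3 MISS; vc=[33,27]
#5 0xdf→b27/s3 VC-HIT; vc=[33,35]
#6 0xd8→b27/s3 L1-HIT; vc=[33,35]
#7 0xdf→b27/s3 L1-HIT; vc=[33,35]
#8 0xd8→b27/s3 L1-HIT; vc=[33,35]
#9 0x134→b38/s6 MISS; vc=[33,35]
#10 0xdb→b27/s3 L1-HIT; vc=[33,35]
#11 0x18c→b49/s1 L1-HIT; vc=[33,35]
#12 0x10f→b33/s1 VC-HIT; vc=[49,35]
#13 0xf6→b30/s6 MISS; vc=[49,35,38]
#14 0x18a→b49/s1 VC-HIT; vc=[33,35,38]
#15 0x134→b38/s6 VC-HIT; vc=[33,35,30]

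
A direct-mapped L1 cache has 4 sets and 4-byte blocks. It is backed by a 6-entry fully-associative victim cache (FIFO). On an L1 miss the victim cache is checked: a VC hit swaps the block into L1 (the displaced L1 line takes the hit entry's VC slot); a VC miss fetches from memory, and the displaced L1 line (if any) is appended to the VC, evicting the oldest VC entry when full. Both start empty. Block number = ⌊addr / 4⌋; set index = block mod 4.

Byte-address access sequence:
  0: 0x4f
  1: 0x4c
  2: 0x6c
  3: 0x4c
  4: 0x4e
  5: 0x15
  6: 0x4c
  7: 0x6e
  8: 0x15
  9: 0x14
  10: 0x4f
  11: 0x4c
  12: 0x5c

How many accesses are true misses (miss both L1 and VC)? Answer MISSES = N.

#0 0x4f→b19/s3 MISS; vc=[]
#1 0x4c→b19/s3 L1-HIT; vc=[]
#2 0x6c→b27/s3 MISS; vc=[19]
#3 0x4c→b19/s3 VC-HIT; vc=[27]
#4 0x4e→b19/s3 L1-HIT; vc=[27]
#5 0x15→b5/s1 MISS; vc=[27]
#6 0x4c→b19/s3 L1-HIT; vc=[27]
#7 0x6e→b27/s3 VC-HIT; vc=[19]
#8 0x15→b5/s1 L1-HIT; vc=[19]
#9 0x14→b5/s1 L1-HIT; vc=[19]
#10 0x4f→b19/s3 VC-HIT; vc=[27]
#11 0x4c→b19/s3 L1-HIT; vc=[27]
#12 0x5c→b23/s3 MISS; vc=[27,19]

MISSES = 4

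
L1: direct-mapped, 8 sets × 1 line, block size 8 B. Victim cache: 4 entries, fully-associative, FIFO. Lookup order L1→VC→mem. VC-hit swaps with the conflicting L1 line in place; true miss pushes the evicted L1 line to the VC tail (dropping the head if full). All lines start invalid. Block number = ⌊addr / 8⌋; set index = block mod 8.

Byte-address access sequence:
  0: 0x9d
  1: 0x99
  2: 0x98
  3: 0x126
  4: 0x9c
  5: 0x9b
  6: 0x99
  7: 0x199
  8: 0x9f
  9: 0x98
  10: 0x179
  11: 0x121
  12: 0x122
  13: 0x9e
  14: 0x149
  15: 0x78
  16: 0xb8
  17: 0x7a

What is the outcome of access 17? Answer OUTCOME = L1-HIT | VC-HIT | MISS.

OUTCOME = VC-HIT

0: 0x9d (blk 19, set 3) → MISS  vc=[]
1: 0x99 (blk 19, set 3) → L1-HIT  vc=[]
2: 0x98 (blk 19, set 3) → L1-HIT  vc=[]
3: 0x126 (blk 36, set 4) → MISS  vc=[]
4: 0x9c (blk 19, set 3) → L1-HIT  vc=[]
5: 0x9b (blk 19, set 3) → L1-HIT  vc=[]
6: 0x99 (blk 19, set 3) → L1-HIT  vc=[]
7: 0x199 (blk 51, set 3) → MISS  vc=[19]
8: 0x9f (blk 19, set 3) → VC-HIT  vc=[51]
9: 0x98 (blk 19, set 3) → L1-HIT  vc=[51]
10: 0x179 (blk 47, set 7) → MISS  vc=[51]
11: 0x121 (blk 36, set 4) → L1-HIT  vc=[51]
12: 0x122 (blk 36, set 4) → L1-HIT  vc=[51]
13: 0x9e (blk 19, set 3) → L1-HIT  vc=[51]
14: 0x149 (blk 41, set 1) → MISS  vc=[51]
15: 0x78 (blk 15, set 7) → MISS  vc=[51, 47]
16: 0xb8 (blk 23, set 7) → MISS  vc=[51, 47, 15]
17: 0x7a (blk 15, set 7) → VC-HIT  vc=[51, 47, 23]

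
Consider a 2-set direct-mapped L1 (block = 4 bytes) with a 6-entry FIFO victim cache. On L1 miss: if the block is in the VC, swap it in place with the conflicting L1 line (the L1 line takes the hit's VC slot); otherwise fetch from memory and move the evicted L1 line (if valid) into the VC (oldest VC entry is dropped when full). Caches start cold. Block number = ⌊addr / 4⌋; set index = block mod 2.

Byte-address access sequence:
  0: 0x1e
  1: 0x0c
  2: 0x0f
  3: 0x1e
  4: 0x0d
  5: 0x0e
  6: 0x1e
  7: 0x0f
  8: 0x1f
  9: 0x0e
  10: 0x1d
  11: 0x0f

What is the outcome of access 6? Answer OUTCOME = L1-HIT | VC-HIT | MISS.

OUTCOME = VC-HIT

#0 0x1e→b7/s1 MISS; vc=[]
#1 0xc→b3/s1 MISS; vc=[7]
#2 0xf→b3/s1 L1-HIT; vc=[7]
#3 0x1e→b7/s1 VC-HIT; vc=[3]
#4 0xd→b3/s1 VC-HIT; vc=[7]
#5 0xe→b3/s1 L1-HIT; vc=[7]
#6 0x1e→b7/s1 VC-HIT; vc=[3]
#7 0xf→b3/s1 VC-HIT; vc=[7]
#8 0x1f→b7/s1 VC-HIT; vc=[3]
#9 0xe→b3/s1 VC-HIT; vc=[7]
#10 0x1d→b7/s1 VC-HIT; vc=[3]
#11 0xf→b3/s1 VC-HIT; vc=[7]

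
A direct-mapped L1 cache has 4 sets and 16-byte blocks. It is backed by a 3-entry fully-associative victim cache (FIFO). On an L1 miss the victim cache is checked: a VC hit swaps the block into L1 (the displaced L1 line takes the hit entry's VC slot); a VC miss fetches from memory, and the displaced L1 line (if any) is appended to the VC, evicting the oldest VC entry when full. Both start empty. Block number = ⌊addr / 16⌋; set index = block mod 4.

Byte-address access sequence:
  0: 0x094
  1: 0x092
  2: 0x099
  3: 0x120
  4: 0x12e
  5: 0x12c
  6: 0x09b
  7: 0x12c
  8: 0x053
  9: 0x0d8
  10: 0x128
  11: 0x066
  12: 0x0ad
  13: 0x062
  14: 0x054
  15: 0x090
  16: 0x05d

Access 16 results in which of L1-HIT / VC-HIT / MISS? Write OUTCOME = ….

  [0] addr=0x94 blk=9 s=1: MISS | VC []
  [1] addr=0x92 blk=9 s=1: L1-HIT | VC []
  [2] addr=0x99 blk=9 s=1: L1-HIT | VC []
  [3] addr=0x120 blk=18 s=2: MISS | VC []
  [4] addr=0x12e blk=18 s=2: L1-HIT | VC []
  [5] addr=0x12c blk=18 s=2: L1-HIT | VC []
  [6] addr=0x9b blk=9 s=1: L1-HIT | VC []
  [7] addr=0x12c blk=18 s=2: L1-HIT | VC []
  [8] addr=0x53 blk=5 s=1: MISS | VC [9]
  [9] addr=0xd8 blk=13 s=1: MISS | VC [9, 5]
  [10] addr=0x128 blk=18 s=2: L1-HIT | VC [9, 5]
  [11] addr=0x66 blk=6 s=2: MISS | VC [9, 5, 18]
  [12] addr=0xad blk=10 s=2: MISS | VC [5, 18, 6]
  [13] addr=0x62 blk=6 s=2: VC-HIT | VC [5, 18, 10]
  [14] addr=0x54 blk=5 s=1: VC-HIT | VC [13, 18, 10]
  [15] addr=0x90 blk=9 s=1: MISS | VC [18, 10, 5]
  [16] addr=0x5d blk=5 s=1: VC-HIT | VC [18, 10, 9]

OUTCOME = VC-HIT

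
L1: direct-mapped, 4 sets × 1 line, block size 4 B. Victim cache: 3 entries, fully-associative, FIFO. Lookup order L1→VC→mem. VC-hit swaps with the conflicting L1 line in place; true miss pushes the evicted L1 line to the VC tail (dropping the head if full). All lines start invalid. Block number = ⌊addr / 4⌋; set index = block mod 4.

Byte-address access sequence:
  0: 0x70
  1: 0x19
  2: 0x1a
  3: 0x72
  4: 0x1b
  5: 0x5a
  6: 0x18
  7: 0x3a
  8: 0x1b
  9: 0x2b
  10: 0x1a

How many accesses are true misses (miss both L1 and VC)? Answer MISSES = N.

MISSES = 5

#0 0x70→b28/s0 MISS; vc=[]
#1 0x19→b6/s2 MISS; vc=[]
#2 0x1a→b6/s2 L1-HIT; vc=[]
#3 0x72→b28/s0 L1-HIT; vc=[]
#4 0x1b→b6/s2 L1-HIT; vc=[]
#5 0x5a→b22/s2 MISS; vc=[6]
#6 0x18→b6/s2 VC-HIT; vc=[22]
#7 0x3a→b14/s2 MISS; vc=[22,6]
#8 0x1b→b6/s2 VC-HIT; vc=[22,14]
#9 0x2b→b10/s2 MISS; vc=[22,14,6]
#10 0x1a→b6/s2 VC-HIT; vc=[22,14,10]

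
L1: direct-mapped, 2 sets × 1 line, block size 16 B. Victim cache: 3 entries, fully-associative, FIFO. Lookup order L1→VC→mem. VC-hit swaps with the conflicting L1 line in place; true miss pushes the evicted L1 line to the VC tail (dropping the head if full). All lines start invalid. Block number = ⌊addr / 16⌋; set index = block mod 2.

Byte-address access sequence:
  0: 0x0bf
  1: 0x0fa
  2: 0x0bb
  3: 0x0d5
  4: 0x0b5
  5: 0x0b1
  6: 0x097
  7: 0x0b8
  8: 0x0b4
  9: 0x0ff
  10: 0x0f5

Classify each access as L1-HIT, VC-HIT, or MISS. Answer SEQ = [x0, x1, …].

0: 0xbf (blk 11, set 1) → MISS  vc=[]
1: 0xfa (blk 15, set 1) → MISS  vc=[11]
2: 0xbb (blk 11, set 1) → VC-HIT  vc=[15]
3: 0xd5 (blk 13, set 1) → MISS  vc=[15, 11]
4: 0xb5 (blk 11, set 1) → VC-HIT  vc=[15, 13]
5: 0xb1 (blk 11, set 1) → L1-HIT  vc=[15, 13]
6: 0x97 (blk 9, set 1) → MISS  vc=[15, 13, 11]
7: 0xb8 (blk 11, set 1) → VC-HIT  vc=[15, 13, 9]
8: 0xb4 (blk 11, set 1) → L1-HIT  vc=[15, 13, 9]
9: 0xff (blk 15, set 1) → VC-HIT  vc=[11, 13, 9]
10: 0xf5 (blk 15, set 1) → L1-HIT  vc=[11, 13, 9]

SEQ = [MISS, MISS, VC-HIT, MISS, VC-HIT, L1-HIT, MISS, VC-HIT, L1-HIT, VC-HIT, L1-HIT]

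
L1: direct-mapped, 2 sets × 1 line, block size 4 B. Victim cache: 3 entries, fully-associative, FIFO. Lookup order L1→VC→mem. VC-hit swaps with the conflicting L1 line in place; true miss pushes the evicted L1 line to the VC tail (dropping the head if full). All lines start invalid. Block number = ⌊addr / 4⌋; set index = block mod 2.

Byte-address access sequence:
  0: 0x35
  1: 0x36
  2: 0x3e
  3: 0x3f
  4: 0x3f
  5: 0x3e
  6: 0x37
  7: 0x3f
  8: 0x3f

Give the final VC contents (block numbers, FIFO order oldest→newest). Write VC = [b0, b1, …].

0: 0x35 (blk 13, set 1) → MISS  vc=[]
1: 0x36 (blk 13, set 1) → L1-HIT  vc=[]
2: 0x3e (blk 15, set 1) → MISS  vc=[13]
3: 0x3f (blk 15, set 1) → L1-HIT  vc=[13]
4: 0x3f (blk 15, set 1) → L1-HIT  vc=[13]
5: 0x3e (blk 15, set 1) → L1-HIT  vc=[13]
6: 0x37 (blk 13, set 1) → VC-HIT  vc=[15]
7: 0x3f (blk 15, set 1) → VC-HIT  vc=[13]
8: 0x3f (blk 15, set 1) → L1-HIT  vc=[13]

VC = [13]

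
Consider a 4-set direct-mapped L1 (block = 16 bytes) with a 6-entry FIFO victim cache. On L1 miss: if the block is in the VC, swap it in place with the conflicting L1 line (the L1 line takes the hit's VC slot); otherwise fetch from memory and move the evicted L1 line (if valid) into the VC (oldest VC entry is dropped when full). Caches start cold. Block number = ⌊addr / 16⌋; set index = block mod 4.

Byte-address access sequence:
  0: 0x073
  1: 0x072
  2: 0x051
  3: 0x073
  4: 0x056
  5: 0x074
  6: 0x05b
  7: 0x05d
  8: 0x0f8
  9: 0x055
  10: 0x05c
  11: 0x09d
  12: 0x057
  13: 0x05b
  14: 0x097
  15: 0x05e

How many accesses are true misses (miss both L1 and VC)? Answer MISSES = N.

MISSES = 4

#0 0x73→b7/s3 MISS; vc=[]
#1 0x72→b7/s3 L1-HIT; vc=[]
#2 0x51→b5/s1 MISS; vc=[]
#3 0x73→b7/s3 L1-HIT; vc=[]
#4 0x56→b5/s1 L1-HIT; vc=[]
#5 0x74→b7/s3 L1-HIT; vc=[]
#6 0x5b→b5/s1 L1-HIT; vc=[]
#7 0x5d→b5/s1 L1-HIT; vc=[]
#8 0xf8→b15/s3 MISS; vc=[7]
#9 0x55→b5/s1 L1-HIT; vc=[7]
#10 0x5c→b5/s1 L1-HIT; vc=[7]
#11 0x9d→b9/s1 MISS; vc=[7,5]
#12 0x57→b5/s1 VC-HIT; vc=[7,9]
#13 0x5b→b5/s1 L1-HIT; vc=[7,9]
#14 0x97→b9/s1 VC-HIT; vc=[7,5]
#15 0x5e→b5/s1 VC-HIT; vc=[7,9]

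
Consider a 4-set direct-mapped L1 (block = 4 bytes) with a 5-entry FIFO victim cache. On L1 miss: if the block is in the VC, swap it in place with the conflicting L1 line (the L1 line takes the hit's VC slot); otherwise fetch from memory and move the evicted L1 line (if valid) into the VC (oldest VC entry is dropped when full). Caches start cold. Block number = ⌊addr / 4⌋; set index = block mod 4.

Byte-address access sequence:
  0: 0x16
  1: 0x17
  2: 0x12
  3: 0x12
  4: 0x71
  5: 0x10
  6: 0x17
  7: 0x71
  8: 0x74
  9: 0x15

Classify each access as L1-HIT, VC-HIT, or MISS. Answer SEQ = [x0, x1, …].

  [0] addr=0x16 blk=5 s=1: MISS | VC []
  [1] addr=0x17 blk=5 s=1: L1-HIT | VC []
  [2] addr=0x12 blk=4 s=0: MISS | VC []
  [3] addr=0x12 blk=4 s=0: L1-HIT | VC []
  [4] addr=0x71 blk=28 s=0: MISS | VC [4]
  [5] addr=0x10 blk=4 s=0: VC-HIT | VC [28]
  [6] addr=0x17 blk=5 s=1: L1-HIT | VC [28]
  [7] addr=0x71 blk=28 s=0: VC-HIT | VC [4]
  [8] addr=0x74 blk=29 s=1: MISS | VC [4, 5]
  [9] addr=0x15 blk=5 s=1: VC-HIT | VC [4, 29]

SEQ = [MISS, L1-HIT, MISS, L1-HIT, MISS, VC-HIT, L1-HIT, VC-HIT, MISS, VC-HIT]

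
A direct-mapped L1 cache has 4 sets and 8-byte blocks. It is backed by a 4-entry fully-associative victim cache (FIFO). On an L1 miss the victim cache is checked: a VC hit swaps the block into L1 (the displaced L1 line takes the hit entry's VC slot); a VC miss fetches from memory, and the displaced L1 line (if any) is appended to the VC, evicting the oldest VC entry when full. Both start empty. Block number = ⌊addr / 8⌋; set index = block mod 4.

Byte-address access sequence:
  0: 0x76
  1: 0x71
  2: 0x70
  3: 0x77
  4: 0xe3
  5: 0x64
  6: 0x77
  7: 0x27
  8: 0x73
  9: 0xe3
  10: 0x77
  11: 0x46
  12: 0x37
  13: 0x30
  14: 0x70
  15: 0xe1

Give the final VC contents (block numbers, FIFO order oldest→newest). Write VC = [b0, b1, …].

VC = [4, 12, 8, 6]

#0 0x76→b14/s2 MISS; vc=[]
#1 0x71→b14/s2 L1-HIT; vc=[]
#2 0x70→b14/s2 L1-HIT; vc=[]
#3 0x77→b14/s2 L1-HIT; vc=[]
#4 0xe3→b28/s0 MISS; vc=[]
#5 0x64→b12/s0 MISS; vc=[28]
#6 0x77→b14/s2 L1-HIT; vc=[28]
#7 0x27→b4/s0 MISS; vc=[28,12]
#8 0x73→b14/s2 L1-HIT; vc=[28,12]
#9 0xe3→b28/s0 VC-HIT; vc=[4,12]
#10 0x77→b14/s2 L1-HIT; vc=[4,12]
#11 0x46→b8/s0 MISS; vc=[4,12,28]
#12 0x37→b6/s2 MISS; vc=[4,12,28,14]
#13 0x30→b6/s2 L1-HIT; vc=[4,12,28,14]
#14 0x70→b14/s2 VC-HIT; vc=[4,12,28,6]
#15 0xe1→b28/s0 VC-HIT; vc=[4,12,8,6]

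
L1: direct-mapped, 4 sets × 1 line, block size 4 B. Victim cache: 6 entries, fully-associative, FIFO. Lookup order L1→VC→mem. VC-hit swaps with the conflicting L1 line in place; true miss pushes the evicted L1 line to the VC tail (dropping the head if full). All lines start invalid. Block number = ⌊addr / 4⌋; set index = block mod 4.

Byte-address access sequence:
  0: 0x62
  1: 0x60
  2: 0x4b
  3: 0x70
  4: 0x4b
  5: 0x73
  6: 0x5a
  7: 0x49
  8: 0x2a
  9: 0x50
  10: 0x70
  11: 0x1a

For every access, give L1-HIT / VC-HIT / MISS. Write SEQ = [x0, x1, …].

#0 0x62→b24/s0 MISS; vc=[]
#1 0x60→b24/s0 L1-HIT; vc=[]
#2 0x4b→b18/s2 MISS; vc=[]
#3 0x70→b28/s0 MISS; vc=[24]
#4 0x4b→b18/s2 L1-HIT; vc=[24]
#5 0x73→b28/s0 L1-HIT; vc=[24]
#6 0x5a→b22/s2 MISS; vc=[24,18]
#7 0x49→b18/s2 VC-HIT; vc=[24,22]
#8 0x2a→b10/s2 MISS; vc=[24,22,18]
#9 0x50→b20/s0 MISS; vc=[24,22,18,28]
#10 0x70→b28/s0 VC-HIT; vc=[24,22,18,20]
#11 0x1a→b6/s2 MISS; vc=[24,22,18,20,10]

SEQ = [MISS, L1-HIT, MISS, MISS, L1-HIT, L1-HIT, MISS, VC-HIT, MISS, MISS, VC-HIT, MISS]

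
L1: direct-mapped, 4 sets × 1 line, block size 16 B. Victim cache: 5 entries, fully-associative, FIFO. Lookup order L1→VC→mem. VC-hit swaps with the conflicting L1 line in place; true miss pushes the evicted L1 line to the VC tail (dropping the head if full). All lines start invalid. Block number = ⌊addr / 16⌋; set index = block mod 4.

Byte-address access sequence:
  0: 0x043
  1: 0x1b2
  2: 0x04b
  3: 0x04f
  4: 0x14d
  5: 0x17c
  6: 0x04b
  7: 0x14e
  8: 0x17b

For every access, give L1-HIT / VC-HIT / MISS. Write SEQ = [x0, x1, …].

SEQ = [MISS, MISS, L1-HIT, L1-HIT, MISS, MISS, VC-HIT, VC-HIT, L1-HIT]

  [0] addr=0x43 blk=4 s=0: MISS | VC []
  [1] addr=0x1b2 blk=27 s=3: MISS | VC []
  [2] addr=0x4b blk=4 s=0: L1-HIT | VC []
  [3] addr=0x4f blk=4 s=0: L1-HIT | VC []
  [4] addr=0x14d blk=20 s=0: MISS | VC [4]
  [5] addr=0x17c blk=23 s=3: MISS | VC [4, 27]
  [6] addr=0x4b blk=4 s=0: VC-HIT | VC [20, 27]
  [7] addr=0x14e blk=20 s=0: VC-HIT | VC [4, 27]
  [8] addr=0x17b blk=23 s=3: L1-HIT | VC [4, 27]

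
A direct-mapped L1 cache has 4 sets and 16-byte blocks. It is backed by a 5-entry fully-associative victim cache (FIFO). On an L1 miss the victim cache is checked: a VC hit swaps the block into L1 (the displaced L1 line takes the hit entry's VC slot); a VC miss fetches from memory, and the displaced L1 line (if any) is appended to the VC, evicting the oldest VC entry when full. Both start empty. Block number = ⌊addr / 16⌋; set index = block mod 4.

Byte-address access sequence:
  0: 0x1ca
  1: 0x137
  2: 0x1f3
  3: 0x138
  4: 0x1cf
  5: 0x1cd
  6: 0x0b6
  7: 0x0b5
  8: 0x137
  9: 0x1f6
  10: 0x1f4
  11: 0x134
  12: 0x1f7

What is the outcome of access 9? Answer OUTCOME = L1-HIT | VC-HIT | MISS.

OUTCOME = VC-HIT

#0 0x1ca→b28/s0 MISS; vc=[]
#1 0x137→b19/s3 MISS; vc=[]
#2 0x1f3→b31/s3 MISS; vc=[19]
#3 0x138→b19/s3 VC-HIT; vc=[31]
#4 0x1cf→b28/s0 L1-HIT; vc=[31]
#5 0x1cd→b28/s0 L1-HIT; vc=[31]
#6 0xb6→b11/s3 MISS; vc=[31,19]
#7 0xb5→b11/s3 L1-HIT; vc=[31,19]
#8 0x137→b19/s3 VC-HIT; vc=[31,11]
#9 0x1f6→b31/s3 VC-HIT; vc=[19,11]
#10 0x1f4→b31/s3 L1-HIT; vc=[19,11]
#11 0x134→b19/s3 VC-HIT; vc=[31,11]
#12 0x1f7→b31/s3 VC-HIT; vc=[19,11]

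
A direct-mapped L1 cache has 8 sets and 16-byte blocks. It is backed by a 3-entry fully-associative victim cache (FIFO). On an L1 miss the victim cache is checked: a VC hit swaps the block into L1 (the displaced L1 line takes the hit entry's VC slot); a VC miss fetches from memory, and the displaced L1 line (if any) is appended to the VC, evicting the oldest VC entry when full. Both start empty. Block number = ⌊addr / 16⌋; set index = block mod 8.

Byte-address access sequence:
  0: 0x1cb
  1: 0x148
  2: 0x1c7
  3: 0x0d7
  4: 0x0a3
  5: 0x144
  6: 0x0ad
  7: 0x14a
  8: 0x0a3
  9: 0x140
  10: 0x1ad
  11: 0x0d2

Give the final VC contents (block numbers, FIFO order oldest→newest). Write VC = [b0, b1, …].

0: 0x1cb (blk 28, set 4) → MISS  vc=[]
1: 0x148 (blk 20, set 4) → MISS  vc=[28]
2: 0x1c7 (blk 28, set 4) → VC-HIT  vc=[20]
3: 0xd7 (blk 13, set 5) → MISS  vc=[20]
4: 0xa3 (blk 10, set 2) → MISS  vc=[20]
5: 0x144 (blk 20, set 4) → VC-HIT  vc=[28]
6: 0xad (blk 10, set 2) → L1-HIT  vc=[28]
7: 0x14a (blk 20, set 4) → L1-HIT  vc=[28]
8: 0xa3 (blk 10, set 2) → L1-HIT  vc=[28]
9: 0x140 (blk 20, set 4) → L1-HIT  vc=[28]
10: 0x1ad (blk 26, set 2) → MISS  vc=[28, 10]
11: 0xd2 (blk 13, set 5) → L1-HIT  vc=[28, 10]

VC = [28, 10]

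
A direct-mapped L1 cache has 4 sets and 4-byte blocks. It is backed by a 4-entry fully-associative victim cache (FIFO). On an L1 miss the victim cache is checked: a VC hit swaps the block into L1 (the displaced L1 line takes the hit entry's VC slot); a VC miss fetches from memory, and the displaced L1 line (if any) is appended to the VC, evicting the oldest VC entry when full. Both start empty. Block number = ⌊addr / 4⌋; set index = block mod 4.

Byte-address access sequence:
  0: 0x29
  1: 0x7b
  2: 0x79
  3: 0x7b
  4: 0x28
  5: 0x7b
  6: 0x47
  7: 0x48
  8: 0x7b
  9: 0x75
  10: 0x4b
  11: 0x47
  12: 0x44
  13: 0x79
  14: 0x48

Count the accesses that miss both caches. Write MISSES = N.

0: 0x29 (blk 10, set 2) → MISS  vc=[]
1: 0x7b (blk 30, set 2) → MISS  vc=[10]
2: 0x79 (blk 30, set 2) → L1-HIT  vc=[10]
3: 0x7b (blk 30, set 2) → L1-HIT  vc=[10]
4: 0x28 (blk 10, set 2) → VC-HIT  vc=[30]
5: 0x7b (blk 30, set 2) → VC-HIT  vc=[10]
6: 0x47 (blk 17, set 1) → MISS  vc=[10]
7: 0x48 (blk 18, set 2) → MISS  vc=[10, 30]
8: 0x7b (blk 30, set 2) → VC-HIT  vc=[10, 18]
9: 0x75 (blk 29, set 1) → MISS  vc=[10, 18, 17]
10: 0x4b (blk 18, set 2) → VC-HIT  vc=[10, 30, 17]
11: 0x47 (blk 17, set 1) → VC-HIT  vc=[10, 30, 29]
12: 0x44 (blk 17, set 1) → L1-HIT  vc=[10, 30, 29]
13: 0x79 (blk 30, set 2) → VC-HIT  vc=[10, 18, 29]
14: 0x48 (blk 18, set 2) → VC-HIT  vc=[10, 30, 29]

MISSES = 5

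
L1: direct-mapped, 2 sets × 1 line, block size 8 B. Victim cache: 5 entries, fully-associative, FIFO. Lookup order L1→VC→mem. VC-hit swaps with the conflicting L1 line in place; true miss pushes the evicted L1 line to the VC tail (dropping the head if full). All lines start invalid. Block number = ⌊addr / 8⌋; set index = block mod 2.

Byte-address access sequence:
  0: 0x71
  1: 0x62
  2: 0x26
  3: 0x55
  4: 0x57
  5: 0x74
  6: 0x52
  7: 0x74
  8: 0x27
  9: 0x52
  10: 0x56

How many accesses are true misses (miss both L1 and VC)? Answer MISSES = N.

MISSES = 4

  [0] addr=0x71 blk=14 s=0: MISS | VC []
  [1] addr=0x62 blk=12 s=0: MISS | VC [14]
  [2] addr=0x26 blk=4 s=0: MISS | VC [14, 12]
  [3] addr=0x55 blk=10 s=0: MISS | VC [14, 12, 4]
  [4] addr=0x57 blk=10 s=0: L1-HIT | VC [14, 12, 4]
  [5] addr=0x74 blk=14 s=0: VC-HIT | VC [10, 12, 4]
  [6] addr=0x52 blk=10 s=0: VC-HIT | VC [14, 12, 4]
  [7] addr=0x74 blk=14 s=0: VC-HIT | VC [10, 12, 4]
  [8] addr=0x27 blk=4 s=0: VC-HIT | VC [10, 12, 14]
  [9] addr=0x52 blk=10 s=0: VC-HIT | VC [4, 12, 14]
  [10] addr=0x56 blk=10 s=0: L1-HIT | VC [4, 12, 14]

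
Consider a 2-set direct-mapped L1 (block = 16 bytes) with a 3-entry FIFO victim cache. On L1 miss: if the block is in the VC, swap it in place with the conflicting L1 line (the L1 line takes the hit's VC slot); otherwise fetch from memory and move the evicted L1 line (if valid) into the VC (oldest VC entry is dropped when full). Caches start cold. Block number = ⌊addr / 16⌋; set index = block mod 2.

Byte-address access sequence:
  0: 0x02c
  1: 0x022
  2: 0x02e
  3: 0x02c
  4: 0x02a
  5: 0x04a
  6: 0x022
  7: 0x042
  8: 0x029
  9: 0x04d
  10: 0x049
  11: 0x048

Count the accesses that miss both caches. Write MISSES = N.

  [0] addr=0x2c blk=2 s=0: MISS | VC []
  [1] addr=0x22 blk=2 s=0: L1-HIT | VC []
  [2] addr=0x2e blk=2 s=0: L1-HIT | VC []
  [3] addr=0x2c blk=2 s=0: L1-HIT | VC []
  [4] addr=0x2a blk=2 s=0: L1-HIT | VC []
  [5] addr=0x4a blk=4 s=0: MISS | VC [2]
  [6] addr=0x22 blk=2 s=0: VC-HIT | VC [4]
  [7] addr=0x42 blk=4 s=0: VC-HIT | VC [2]
  [8] addr=0x29 blk=2 s=0: VC-HIT | VC [4]
  [9] addr=0x4d blk=4 s=0: VC-HIT | VC [2]
  [10] addr=0x49 blk=4 s=0: L1-HIT | VC [2]
  [11] addr=0x48 blk=4 s=0: L1-HIT | VC [2]

MISSES = 2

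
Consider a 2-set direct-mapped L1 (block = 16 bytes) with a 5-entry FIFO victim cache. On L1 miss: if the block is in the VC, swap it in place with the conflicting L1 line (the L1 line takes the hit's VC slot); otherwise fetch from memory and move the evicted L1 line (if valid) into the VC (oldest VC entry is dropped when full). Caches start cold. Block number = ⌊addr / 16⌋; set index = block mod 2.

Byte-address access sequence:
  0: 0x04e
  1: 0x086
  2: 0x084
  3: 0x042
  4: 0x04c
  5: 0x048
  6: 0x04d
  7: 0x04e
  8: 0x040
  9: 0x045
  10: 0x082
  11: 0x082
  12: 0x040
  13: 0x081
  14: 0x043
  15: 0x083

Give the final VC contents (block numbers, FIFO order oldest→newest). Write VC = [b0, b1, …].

VC = [4]

#0 0x4e→b4/s0 MISS; vc=[]
#1 0x86→b8/s0 MISS; vc=[4]
#2 0x84→b8/s0 L1-HIT; vc=[4]
#3 0x42→b4/s0 VC-HIT; vc=[8]
#4 0x4c→b4/s0 L1-HIT; vc=[8]
#5 0x48→b4/s0 L1-HIT; vc=[8]
#6 0x4d→b4/s0 L1-HIT; vc=[8]
#7 0x4e→b4/s0 L1-HIT; vc=[8]
#8 0x40→b4/s0 L1-HIT; vc=[8]
#9 0x45→b4/s0 L1-HIT; vc=[8]
#10 0x82→b8/s0 VC-HIT; vc=[4]
#11 0x82→b8/s0 L1-HIT; vc=[4]
#12 0x40→b4/s0 VC-HIT; vc=[8]
#13 0x81→b8/s0 VC-HIT; vc=[4]
#14 0x43→b4/s0 VC-HIT; vc=[8]
#15 0x83→b8/s0 VC-HIT; vc=[4]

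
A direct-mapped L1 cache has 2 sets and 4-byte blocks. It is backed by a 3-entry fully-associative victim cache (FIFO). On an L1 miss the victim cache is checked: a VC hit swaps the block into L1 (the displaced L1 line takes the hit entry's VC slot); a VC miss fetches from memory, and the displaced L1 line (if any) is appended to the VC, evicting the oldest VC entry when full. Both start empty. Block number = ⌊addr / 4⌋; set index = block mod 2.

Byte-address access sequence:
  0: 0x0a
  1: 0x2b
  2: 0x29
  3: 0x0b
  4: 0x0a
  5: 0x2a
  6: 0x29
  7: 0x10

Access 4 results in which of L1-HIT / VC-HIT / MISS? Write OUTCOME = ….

OUTCOME = L1-HIT

#0 0xa→b2/s0 MISS; vc=[]
#1 0x2b→b10/s0 MISS; vc=[2]
#2 0x29→b10/s0 L1-HIT; vc=[2]
#3 0xb→b2/s0 VC-HIT; vc=[10]
#4 0xa→b2/s0 L1-HIT; vc=[10]
#5 0x2a→b10/s0 VC-HIT; vc=[2]
#6 0x29→b10/s0 L1-HIT; vc=[2]
#7 0x10→b4/s0 MISS; vc=[2,10]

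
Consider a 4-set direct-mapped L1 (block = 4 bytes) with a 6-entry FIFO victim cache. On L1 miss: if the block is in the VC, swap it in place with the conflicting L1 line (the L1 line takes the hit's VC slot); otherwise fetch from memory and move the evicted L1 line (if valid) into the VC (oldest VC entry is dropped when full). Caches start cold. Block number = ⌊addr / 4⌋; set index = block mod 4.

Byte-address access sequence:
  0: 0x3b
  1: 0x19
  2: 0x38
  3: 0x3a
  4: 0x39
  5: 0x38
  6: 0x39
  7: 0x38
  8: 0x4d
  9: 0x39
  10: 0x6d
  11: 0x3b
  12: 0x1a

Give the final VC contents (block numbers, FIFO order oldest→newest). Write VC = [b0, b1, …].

VC = [14, 19]

0: 0x3b (blk 14, set 2) → MISS  vc=[]
1: 0x19 (blk 6, set 2) → MISS  vc=[14]
2: 0x38 (blk 14, set 2) → VC-HIT  vc=[6]
3: 0x3a (blk 14, set 2) → L1-HIT  vc=[6]
4: 0x39 (blk 14, set 2) → L1-HIT  vc=[6]
5: 0x38 (blk 14, set 2) → L1-HIT  vc=[6]
6: 0x39 (blk 14, set 2) → L1-HIT  vc=[6]
7: 0x38 (blk 14, set 2) → L1-HIT  vc=[6]
8: 0x4d (blk 19, set 3) → MISS  vc=[6]
9: 0x39 (blk 14, set 2) → L1-HIT  vc=[6]
10: 0x6d (blk 27, set 3) → MISS  vc=[6, 19]
11: 0x3b (blk 14, set 2) → L1-HIT  vc=[6, 19]
12: 0x1a (blk 6, set 2) → VC-HIT  vc=[14, 19]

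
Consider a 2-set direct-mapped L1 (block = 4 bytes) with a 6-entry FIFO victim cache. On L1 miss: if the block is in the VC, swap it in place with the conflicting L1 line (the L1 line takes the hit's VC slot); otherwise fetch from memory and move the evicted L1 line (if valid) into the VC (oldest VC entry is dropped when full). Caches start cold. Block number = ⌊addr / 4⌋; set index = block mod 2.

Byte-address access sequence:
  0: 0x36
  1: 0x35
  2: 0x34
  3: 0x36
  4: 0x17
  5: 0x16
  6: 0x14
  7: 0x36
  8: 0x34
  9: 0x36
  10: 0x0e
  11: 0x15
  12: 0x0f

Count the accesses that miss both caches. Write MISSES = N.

MISSES = 3

0: 0x36 (blk 13, set 1) → MISS  vc=[]
1: 0x35 (blk 13, set 1) → L1-HIT  vc=[]
2: 0x34 (blk 13, set 1) → L1-HIT  vc=[]
3: 0x36 (blk 13, set 1) → L1-HIT  vc=[]
4: 0x17 (blk 5, set 1) → MISS  vc=[13]
5: 0x16 (blk 5, set 1) → L1-HIT  vc=[13]
6: 0x14 (blk 5, set 1) → L1-HIT  vc=[13]
7: 0x36 (blk 13, set 1) → VC-HIT  vc=[5]
8: 0x34 (blk 13, set 1) → L1-HIT  vc=[5]
9: 0x36 (blk 13, set 1) → L1-HIT  vc=[5]
10: 0xe (blk 3, set 1) → MISS  vc=[5, 13]
11: 0x15 (blk 5, set 1) → VC-HIT  vc=[3, 13]
12: 0xf (blk 3, set 1) → VC-HIT  vc=[5, 13]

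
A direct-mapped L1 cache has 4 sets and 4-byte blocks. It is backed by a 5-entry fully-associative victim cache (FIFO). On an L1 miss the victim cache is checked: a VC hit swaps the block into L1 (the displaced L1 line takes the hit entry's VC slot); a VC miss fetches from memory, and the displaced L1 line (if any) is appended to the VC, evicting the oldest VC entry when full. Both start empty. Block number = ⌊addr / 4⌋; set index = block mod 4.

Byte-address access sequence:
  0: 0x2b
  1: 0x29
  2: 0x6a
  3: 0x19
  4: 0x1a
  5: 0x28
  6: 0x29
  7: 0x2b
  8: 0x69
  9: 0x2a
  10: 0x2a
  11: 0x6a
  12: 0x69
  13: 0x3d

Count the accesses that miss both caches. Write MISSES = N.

MISSES = 4

0: 0x2b (blk 10, set 2) → MISS  vc=[]
1: 0x29 (blk 10, set 2) → L1-HIT  vc=[]
2: 0x6a (blk 26, set 2) → MISS  vc=[10]
3: 0x19 (blk 6, set 2) → MISS  vc=[10, 26]
4: 0x1a (blk 6, set 2) → L1-HIT  vc=[10, 26]
5: 0x28 (blk 10, set 2) → VC-HIT  vc=[6, 26]
6: 0x29 (blk 10, set 2) → L1-HIT  vc=[6, 26]
7: 0x2b (blk 10, set 2) → L1-HIT  vc=[6, 26]
8: 0x69 (blk 26, set 2) → VC-HIT  vc=[6, 10]
9: 0x2a (blk 10, set 2) → VC-HIT  vc=[6, 26]
10: 0x2a (blk 10, set 2) → L1-HIT  vc=[6, 26]
11: 0x6a (blk 26, set 2) → VC-HIT  vc=[6, 10]
12: 0x69 (blk 26, set 2) → L1-HIT  vc=[6, 10]
13: 0x3d (blk 15, set 3) → MISS  vc=[6, 10]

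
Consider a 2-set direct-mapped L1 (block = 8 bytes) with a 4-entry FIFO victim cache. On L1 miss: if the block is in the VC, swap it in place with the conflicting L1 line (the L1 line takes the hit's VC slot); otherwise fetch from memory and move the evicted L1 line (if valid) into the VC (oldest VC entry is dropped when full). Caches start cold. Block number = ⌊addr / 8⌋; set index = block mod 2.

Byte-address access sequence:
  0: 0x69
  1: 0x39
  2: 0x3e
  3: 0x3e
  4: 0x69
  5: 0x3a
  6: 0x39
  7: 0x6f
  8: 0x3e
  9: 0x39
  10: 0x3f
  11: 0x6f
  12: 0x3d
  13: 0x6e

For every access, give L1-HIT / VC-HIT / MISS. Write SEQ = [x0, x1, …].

SEQ = [MISS, MISS, L1-HIT, L1-HIT, VC-HIT, VC-HIT, L1-HIT, VC-HIT, VC-HIT, L1-HIT, L1-HIT, VC-HIT, VC-HIT, VC-HIT]

  [0] addr=0x69 blk=13 s=1: MISS | VC []
  [1] addr=0x39 blk=7 s=1: MISS | VC [13]
  [2] addr=0x3e blk=7 s=1: L1-HIT | VC [13]
  [3] addr=0x3e blk=7 s=1: L1-HIT | VC [13]
  [4] addr=0x69 blk=13 s=1: VC-HIT | VC [7]
  [5] addr=0x3a blk=7 s=1: VC-HIT | VC [13]
  [6] addr=0x39 blk=7 s=1: L1-HIT | VC [13]
  [7] addr=0x6f blk=13 s=1: VC-HIT | VC [7]
  [8] addr=0x3e blk=7 s=1: VC-HIT | VC [13]
  [9] addr=0x39 blk=7 s=1: L1-HIT | VC [13]
  [10] addr=0x3f blk=7 s=1: L1-HIT | VC [13]
  [11] addr=0x6f blk=13 s=1: VC-HIT | VC [7]
  [12] addr=0x3d blk=7 s=1: VC-HIT | VC [13]
  [13] addr=0x6e blk=13 s=1: VC-HIT | VC [7]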